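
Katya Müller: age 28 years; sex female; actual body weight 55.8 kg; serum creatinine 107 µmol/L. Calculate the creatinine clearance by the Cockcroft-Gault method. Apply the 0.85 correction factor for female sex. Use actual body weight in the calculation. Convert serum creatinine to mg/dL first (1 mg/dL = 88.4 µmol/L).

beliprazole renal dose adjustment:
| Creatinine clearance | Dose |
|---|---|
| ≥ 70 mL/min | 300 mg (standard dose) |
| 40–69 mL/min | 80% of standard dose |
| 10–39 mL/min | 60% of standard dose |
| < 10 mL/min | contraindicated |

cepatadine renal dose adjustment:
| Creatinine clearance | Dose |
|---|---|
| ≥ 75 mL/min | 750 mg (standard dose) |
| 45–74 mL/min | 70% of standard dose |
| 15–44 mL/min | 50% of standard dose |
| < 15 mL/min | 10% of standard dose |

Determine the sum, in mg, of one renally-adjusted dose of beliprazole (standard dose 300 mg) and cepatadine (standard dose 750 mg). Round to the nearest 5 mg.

SCr = 107 / 88.4 = 1.21 mg/dL
CrCl = (140 − 28) × 55.8 / (72 × 1.21) × 0.85 = 6249.6 / 87.12 × 0.85 ≈ 61.0 mL/min
CrCl ≈ 61 mL/min.
beliprazole: 40–69 mL/min → 80% of 300 mg = 240 mg.
cepatadine: 45–74 mL/min → 70% of 750 mg = 525 mg.
Total = 240 + 525 = 765 mg.

765 mg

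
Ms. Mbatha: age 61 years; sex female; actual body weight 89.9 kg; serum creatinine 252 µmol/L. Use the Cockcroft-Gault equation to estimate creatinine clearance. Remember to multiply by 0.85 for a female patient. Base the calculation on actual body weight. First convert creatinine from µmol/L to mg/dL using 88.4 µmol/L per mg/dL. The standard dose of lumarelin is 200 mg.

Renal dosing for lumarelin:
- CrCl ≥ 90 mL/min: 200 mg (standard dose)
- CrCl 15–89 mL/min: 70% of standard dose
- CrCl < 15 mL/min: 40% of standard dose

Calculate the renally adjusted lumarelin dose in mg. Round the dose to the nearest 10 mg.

SCr = 252 / 88.4 = 2.851 mg/dL
CrCl = (140 − 61) × 89.9 / (72 × 2.851) × 0.85 = 7102.1 / 205.27 × 0.85 ≈ 29.4 mL/min
CrCl ≈ 29 mL/min → bracket 15–89 mL/min.
70% of 200 mg = 140 mg

140 mg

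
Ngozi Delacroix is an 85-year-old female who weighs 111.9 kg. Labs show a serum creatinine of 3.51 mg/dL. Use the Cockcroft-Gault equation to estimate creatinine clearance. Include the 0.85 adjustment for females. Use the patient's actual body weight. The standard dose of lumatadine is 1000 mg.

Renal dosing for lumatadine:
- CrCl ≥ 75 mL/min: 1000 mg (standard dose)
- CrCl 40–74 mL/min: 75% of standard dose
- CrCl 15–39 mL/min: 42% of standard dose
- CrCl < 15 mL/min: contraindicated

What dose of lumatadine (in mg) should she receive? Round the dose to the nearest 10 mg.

CrCl = (140 − 85) × 111.9 / (72 × 3.51) × 0.85 = 6154.5 / 252.72 × 0.85 ≈ 20.7 mL/min
CrCl ≈ 21 mL/min → bracket 15–39 mL/min.
42% of 1000 mg = 420 mg

420 mg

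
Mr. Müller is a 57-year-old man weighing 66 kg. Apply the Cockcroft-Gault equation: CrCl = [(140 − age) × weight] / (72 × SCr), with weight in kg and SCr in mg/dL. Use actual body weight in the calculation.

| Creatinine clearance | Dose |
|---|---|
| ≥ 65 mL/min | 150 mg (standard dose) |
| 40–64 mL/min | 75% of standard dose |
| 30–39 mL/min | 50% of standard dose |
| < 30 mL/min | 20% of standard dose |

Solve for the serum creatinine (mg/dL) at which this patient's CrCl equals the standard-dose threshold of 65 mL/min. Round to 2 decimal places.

1.17 mg/dL

Standard dose requires CrCl ≥ 65 mL/min.
Set (140 − 57) × 66 / (72 × SCr) = 65
SCr = (140 − 57) × 66 / (72 × 65) = 1.171 mg/dL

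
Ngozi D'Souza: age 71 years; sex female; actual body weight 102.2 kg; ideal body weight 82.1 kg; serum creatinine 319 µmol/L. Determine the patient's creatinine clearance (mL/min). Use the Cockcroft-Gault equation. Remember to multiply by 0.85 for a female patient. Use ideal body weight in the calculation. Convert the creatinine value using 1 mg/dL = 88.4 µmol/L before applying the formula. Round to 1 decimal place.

SCr = 319 / 88.4 = 3.609 mg/dL
CrCl = (140 − 71) × 82.1 / (72 × 3.609) × 0.85 = 5664.9 / 259.85 × 0.85 ≈ 18.5 mL/min

18.5 mL/min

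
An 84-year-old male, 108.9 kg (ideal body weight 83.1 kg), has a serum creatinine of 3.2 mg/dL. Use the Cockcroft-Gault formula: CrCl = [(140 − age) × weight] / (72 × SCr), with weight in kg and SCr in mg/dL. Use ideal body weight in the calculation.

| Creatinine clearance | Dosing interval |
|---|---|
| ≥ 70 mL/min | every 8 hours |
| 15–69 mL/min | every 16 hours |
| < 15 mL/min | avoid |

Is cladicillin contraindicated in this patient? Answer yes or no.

CrCl = (140 − 84) × 83.1 / (72 × 3.2) = 4653.6 / 230.40 ≈ 20.2 mL/min
CrCl ≈ 20 mL/min, which is ≥ 15 mL/min.

no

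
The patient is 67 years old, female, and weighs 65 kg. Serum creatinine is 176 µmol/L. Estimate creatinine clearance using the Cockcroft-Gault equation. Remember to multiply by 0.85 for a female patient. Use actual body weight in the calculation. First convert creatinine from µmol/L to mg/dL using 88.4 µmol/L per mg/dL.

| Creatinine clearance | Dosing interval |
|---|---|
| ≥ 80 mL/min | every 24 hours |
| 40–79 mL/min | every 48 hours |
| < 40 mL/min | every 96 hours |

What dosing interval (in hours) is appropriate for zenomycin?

SCr = 176 / 88.4 = 1.991 mg/dL
CrCl = (140 − 67) × 65 / (72 × 1.991) × 0.85 = 4745.0 / 143.35 × 0.85 ≈ 28.1 mL/min
CrCl ≈ 28 mL/min → bracket < 40 mL/min → every 96 hours.

every 96 hours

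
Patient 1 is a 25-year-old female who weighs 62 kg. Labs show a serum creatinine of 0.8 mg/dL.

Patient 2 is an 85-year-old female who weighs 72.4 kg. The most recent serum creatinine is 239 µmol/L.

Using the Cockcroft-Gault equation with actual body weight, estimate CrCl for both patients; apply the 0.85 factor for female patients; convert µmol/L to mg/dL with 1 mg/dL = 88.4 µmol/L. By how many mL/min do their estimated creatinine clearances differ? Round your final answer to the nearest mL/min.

Patient 1: CrCl = (140 − 25) × 62 / (72 × 0.8) × 0.85 = 7130.0 / 57.60 × 0.85 ≈ 105.2 mL/min
Patient 2: SCr = 239 / 88.4 = 2.704 mg/dL
Patient 2: CrCl = (140 − 85) × 72.4 / (72 × 2.704) × 0.85 = 3982.0 / 194.69 × 0.85 ≈ 17.4 mL/min
|105.2 − 17.4| = 87.8 mL/min

88 mL/min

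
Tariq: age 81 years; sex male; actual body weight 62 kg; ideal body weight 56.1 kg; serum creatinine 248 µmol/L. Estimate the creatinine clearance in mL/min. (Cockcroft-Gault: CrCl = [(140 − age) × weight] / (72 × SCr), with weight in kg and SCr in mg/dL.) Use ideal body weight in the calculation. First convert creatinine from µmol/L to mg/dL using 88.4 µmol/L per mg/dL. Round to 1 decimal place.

SCr = 248 / 88.4 = 2.805 mg/dL
CrCl = (140 − 81) × 56.1 / (72 × 2.805) = 3309.9 / 201.96 ≈ 16.4 mL/min

16.4 mL/min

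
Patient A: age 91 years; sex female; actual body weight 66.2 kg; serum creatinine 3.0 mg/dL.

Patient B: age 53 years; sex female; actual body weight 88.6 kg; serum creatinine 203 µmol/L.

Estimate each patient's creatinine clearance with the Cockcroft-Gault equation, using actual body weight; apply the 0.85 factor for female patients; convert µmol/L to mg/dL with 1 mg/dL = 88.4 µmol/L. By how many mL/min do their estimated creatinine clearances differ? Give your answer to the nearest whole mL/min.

Patient A: CrCl = (140 − 91) × 66.2 / (72 × 3) × 0.85 = 3243.8 / 216.00 × 0.85 ≈ 12.8 mL/min
Patient B: SCr = 203 / 88.4 = 2.296 mg/dL
Patient B: CrCl = (140 − 53) × 88.6 / (72 × 2.296) × 0.85 = 7708.2 / 165.31 × 0.85 ≈ 39.6 mL/min
|12.8 − 39.6| = 26.8 mL/min

27 mL/min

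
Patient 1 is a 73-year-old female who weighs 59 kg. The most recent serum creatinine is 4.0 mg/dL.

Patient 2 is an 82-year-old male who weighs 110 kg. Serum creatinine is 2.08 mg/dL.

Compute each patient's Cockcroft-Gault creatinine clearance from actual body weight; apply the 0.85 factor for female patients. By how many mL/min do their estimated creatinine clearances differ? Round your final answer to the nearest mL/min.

31 mL/min

Patient 1: CrCl = (140 − 73) × 59 / (72 × 4) × 0.85 = 3953.0 / 288.00 × 0.85 ≈ 11.7 mL/min
Patient 2: CrCl = (140 − 82) × 110 / (72 × 2.08) = 6380.0 / 149.76 ≈ 42.6 mL/min
|11.7 − 42.6| = 30.9 mL/min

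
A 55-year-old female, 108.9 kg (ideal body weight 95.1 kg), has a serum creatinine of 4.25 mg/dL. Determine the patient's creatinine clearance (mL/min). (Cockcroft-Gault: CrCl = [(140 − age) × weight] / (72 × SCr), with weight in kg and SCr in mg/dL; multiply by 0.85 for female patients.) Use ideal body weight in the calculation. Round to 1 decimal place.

22.5 mL/min

CrCl = (140 − 55) × 95.1 / (72 × 4.25) × 0.85 = 8083.5 / 306.00 × 0.85 ≈ 22.5 mL/min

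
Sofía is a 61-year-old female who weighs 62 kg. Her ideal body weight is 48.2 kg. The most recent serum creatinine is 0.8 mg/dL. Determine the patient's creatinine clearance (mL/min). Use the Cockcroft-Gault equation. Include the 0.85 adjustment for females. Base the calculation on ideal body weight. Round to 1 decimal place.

56.2 mL/min

CrCl = (140 − 61) × 48.2 / (72 × 0.8) × 0.85 = 3807.8 / 57.60 × 0.85 ≈ 56.2 mL/min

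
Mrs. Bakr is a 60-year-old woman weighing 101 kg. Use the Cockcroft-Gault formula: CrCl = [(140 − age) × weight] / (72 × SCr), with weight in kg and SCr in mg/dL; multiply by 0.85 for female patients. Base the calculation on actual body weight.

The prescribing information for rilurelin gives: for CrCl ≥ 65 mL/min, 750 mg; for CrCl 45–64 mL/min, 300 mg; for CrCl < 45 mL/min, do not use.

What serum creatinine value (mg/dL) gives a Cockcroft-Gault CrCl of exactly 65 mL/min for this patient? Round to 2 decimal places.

1.47 mg/dL

Standard dose requires CrCl ≥ 65 mL/min.
Set (140 − 60) × 101 × 0.85 / (72 × SCr) = 65
SCr = (140 − 60) × 101 × 0.85 / (72 × 65) = 1.468 mg/dL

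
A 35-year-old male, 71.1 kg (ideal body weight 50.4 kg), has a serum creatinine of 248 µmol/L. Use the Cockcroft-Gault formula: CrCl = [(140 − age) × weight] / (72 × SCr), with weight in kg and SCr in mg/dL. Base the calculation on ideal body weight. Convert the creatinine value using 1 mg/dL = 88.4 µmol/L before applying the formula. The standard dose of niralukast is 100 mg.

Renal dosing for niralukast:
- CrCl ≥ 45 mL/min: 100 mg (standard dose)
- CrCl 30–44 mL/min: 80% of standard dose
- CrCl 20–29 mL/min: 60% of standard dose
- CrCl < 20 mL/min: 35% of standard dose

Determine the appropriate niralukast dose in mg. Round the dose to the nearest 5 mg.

SCr = 248 / 88.4 = 2.805 mg/dL
CrCl = (140 − 35) × 50.4 / (72 × 2.805) = 5292.0 / 201.96 ≈ 26.2 mL/min
CrCl ≈ 26 mL/min → bracket 20–29 mL/min.
60% of 100 mg = 60 mg

60 mg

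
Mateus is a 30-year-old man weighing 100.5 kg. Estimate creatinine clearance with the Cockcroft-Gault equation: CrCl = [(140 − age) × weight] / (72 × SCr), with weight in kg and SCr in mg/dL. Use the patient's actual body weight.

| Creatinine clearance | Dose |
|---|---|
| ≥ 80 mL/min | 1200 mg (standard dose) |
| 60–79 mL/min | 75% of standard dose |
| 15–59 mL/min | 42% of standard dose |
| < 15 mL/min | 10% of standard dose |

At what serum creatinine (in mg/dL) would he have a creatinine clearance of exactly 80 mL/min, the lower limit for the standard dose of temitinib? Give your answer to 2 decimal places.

Standard dose requires CrCl ≥ 80 mL/min.
Set (140 − 30) × 100.5 / (72 × SCr) = 80
SCr = (140 − 30) × 100.5 / (72 × 80) = 1.919 mg/dL

1.92 mg/dL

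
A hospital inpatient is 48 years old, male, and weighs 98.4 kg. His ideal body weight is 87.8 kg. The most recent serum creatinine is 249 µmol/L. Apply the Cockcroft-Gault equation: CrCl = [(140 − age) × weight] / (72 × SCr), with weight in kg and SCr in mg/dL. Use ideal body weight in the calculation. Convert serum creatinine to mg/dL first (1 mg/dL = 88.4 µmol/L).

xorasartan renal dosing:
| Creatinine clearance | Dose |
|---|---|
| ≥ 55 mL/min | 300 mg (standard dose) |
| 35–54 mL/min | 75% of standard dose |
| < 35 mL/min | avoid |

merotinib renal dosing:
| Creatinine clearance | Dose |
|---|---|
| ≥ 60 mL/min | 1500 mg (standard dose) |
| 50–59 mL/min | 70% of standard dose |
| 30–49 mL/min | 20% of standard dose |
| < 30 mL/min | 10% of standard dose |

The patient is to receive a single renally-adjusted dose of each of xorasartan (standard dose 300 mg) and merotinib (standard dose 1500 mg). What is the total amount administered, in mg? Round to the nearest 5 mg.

SCr = 249 / 88.4 = 2.817 mg/dL
CrCl = (140 − 48) × 87.8 / (72 × 2.817) = 8077.6 / 202.82 ≈ 39.8 mL/min
CrCl ≈ 40 mL/min.
xorasartan: 35–54 mL/min → 75% of 300 mg = 225 mg.
merotinib: 30–49 mL/min → 20% of 1500 mg = 300 mg.
Total = 225 + 300 = 525 mg.

525 mg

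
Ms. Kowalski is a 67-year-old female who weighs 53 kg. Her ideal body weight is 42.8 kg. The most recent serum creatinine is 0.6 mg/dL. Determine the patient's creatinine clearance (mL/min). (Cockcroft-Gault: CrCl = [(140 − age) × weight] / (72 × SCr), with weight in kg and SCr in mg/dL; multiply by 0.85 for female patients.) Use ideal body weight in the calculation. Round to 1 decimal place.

CrCl = (140 − 67) × 42.8 / (72 × 0.6) × 0.85 = 3124.4 / 43.20 × 0.85 ≈ 61.5 mL/min

61.5 mL/min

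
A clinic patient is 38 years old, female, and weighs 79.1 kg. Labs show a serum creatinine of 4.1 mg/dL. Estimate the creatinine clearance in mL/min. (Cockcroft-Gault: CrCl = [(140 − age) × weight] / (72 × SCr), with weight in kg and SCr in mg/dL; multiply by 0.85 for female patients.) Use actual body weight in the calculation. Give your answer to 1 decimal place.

CrCl = (140 − 38) × 79.1 / (72 × 4.1) × 0.85 = 8068.2 / 295.20 × 0.85 ≈ 23.2 mL/min

23.2 mL/min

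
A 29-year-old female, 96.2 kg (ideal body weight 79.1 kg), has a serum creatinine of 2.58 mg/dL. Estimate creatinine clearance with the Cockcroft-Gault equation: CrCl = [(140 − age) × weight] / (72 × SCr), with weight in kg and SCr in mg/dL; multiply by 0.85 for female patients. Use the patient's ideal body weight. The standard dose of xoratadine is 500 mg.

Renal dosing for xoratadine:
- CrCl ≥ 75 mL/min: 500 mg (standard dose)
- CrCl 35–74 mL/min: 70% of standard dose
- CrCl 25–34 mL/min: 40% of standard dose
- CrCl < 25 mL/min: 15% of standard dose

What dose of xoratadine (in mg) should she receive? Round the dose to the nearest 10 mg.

350 mg

CrCl = (140 − 29) × 79.1 / (72 × 2.58) × 0.85 = 8780.1 / 185.76 × 0.85 ≈ 40.2 mL/min
CrCl ≈ 40 mL/min → bracket 35–74 mL/min.
70% of 500 mg = 350 mg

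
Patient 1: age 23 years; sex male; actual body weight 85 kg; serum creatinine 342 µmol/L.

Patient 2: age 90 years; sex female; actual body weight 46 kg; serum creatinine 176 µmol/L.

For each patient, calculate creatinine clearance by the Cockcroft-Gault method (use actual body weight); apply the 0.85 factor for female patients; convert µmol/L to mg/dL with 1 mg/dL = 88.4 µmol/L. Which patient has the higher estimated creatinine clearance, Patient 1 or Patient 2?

Patient 1: SCr = 342 / 88.4 = 3.869 mg/dL
Patient 1: CrCl = (140 − 23) × 85 / (72 × 3.869) = 9945.0 / 278.57 ≈ 35.7 mL/min
Patient 2: SCr = 176 / 88.4 = 1.991 mg/dL
Patient 2: CrCl = (140 − 90) × 46 / (72 × 1.991) × 0.85 = 2300.0 / 143.35 × 0.85 ≈ 13.6 mL/min
35.7 vs 13.6 mL/min → Patient 1 is higher.

Patient 1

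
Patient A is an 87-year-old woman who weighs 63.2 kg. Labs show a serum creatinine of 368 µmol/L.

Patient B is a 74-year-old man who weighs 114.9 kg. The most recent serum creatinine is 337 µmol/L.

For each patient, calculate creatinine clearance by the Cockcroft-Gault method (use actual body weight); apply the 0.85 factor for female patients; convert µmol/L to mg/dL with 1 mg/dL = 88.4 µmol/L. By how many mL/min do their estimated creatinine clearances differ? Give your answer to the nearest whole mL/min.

18 mL/min

Patient A: SCr = 368 / 88.4 = 4.163 mg/dL
Patient A: CrCl = (140 − 87) × 63.2 / (72 × 4.163) × 0.85 = 3349.6 / 299.74 × 0.85 ≈ 9.5 mL/min
Patient B: SCr = 337 / 88.4 = 3.812 mg/dL
Patient B: CrCl = (140 − 74) × 114.9 / (72 × 3.812) = 7583.4 / 274.46 ≈ 27.6 mL/min
|9.5 − 27.6| = 18.1 mL/min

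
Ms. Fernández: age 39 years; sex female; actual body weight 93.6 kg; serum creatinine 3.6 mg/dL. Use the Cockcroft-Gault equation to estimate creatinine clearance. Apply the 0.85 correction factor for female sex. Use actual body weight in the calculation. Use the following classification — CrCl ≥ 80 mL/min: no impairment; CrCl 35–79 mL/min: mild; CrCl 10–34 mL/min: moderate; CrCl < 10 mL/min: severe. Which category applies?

moderate

CrCl = (140 − 39) × 93.6 / (72 × 3.6) × 0.85 = 9453.6 / 259.20 × 0.85 ≈ 31.0 mL/min
31 mL/min falls in the 'moderate' range.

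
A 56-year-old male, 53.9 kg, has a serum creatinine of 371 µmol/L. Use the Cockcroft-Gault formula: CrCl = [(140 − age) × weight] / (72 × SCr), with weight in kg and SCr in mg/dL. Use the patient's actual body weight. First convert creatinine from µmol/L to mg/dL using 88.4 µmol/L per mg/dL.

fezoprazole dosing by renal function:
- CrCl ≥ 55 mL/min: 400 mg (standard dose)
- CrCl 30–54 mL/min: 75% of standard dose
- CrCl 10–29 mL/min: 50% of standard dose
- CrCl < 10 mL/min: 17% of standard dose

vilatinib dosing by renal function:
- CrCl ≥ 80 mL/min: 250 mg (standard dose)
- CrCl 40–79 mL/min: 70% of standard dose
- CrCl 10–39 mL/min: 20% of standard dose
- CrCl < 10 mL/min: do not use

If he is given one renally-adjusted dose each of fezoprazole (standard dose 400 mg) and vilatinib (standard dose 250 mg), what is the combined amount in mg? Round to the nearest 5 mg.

250 mg

SCr = 371 / 88.4 = 4.197 mg/dL
CrCl = (140 − 56) × 53.9 / (72 × 4.197) = 4527.6 / 302.18 ≈ 15.0 mL/min
CrCl ≈ 15 mL/min.
fezoprazole: 10–29 mL/min → 50% of 400 mg = 200 mg.
vilatinib: 10–39 mL/min → 20% of 250 mg = 50 mg.
Total = 200 + 50 = 250 mg.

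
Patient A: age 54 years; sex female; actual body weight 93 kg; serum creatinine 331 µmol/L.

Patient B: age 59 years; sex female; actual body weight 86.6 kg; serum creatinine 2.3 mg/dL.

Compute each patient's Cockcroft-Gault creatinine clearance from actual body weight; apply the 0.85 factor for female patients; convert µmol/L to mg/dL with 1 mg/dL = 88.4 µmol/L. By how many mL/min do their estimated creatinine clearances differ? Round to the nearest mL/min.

Patient A: SCr = 331 / 88.4 = 3.744 mg/dL
Patient A: CrCl = (140 − 54) × 93 / (72 × 3.744) × 0.85 = 7998.0 / 269.57 × 0.85 ≈ 25.2 mL/min
Patient B: CrCl = (140 − 59) × 86.6 / (72 × 2.3) × 0.85 = 7014.6 / 165.60 × 0.85 ≈ 36.0 mL/min
|25.2 − 36.0| = 10.8 mL/min

11 mL/min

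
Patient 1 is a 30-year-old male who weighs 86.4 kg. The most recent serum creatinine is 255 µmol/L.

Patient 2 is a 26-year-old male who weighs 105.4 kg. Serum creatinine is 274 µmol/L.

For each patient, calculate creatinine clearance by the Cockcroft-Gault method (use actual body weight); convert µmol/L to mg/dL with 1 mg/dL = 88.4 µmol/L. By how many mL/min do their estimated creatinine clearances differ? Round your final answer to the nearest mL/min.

Patient 1: SCr = 255 / 88.4 = 2.885 mg/dL
Patient 1: CrCl = (140 − 30) × 86.4 / (72 × 2.885) = 9504.0 / 207.72 ≈ 45.8 mL/min
Patient 2: SCr = 274 / 88.4 = 3.1 mg/dL
Patient 2: CrCl = (140 − 26) × 105.4 / (72 × 3.1) = 12015.6 / 223.20 ≈ 53.8 mL/min
|45.8 − 53.8| = 8.0 mL/min

8 mL/min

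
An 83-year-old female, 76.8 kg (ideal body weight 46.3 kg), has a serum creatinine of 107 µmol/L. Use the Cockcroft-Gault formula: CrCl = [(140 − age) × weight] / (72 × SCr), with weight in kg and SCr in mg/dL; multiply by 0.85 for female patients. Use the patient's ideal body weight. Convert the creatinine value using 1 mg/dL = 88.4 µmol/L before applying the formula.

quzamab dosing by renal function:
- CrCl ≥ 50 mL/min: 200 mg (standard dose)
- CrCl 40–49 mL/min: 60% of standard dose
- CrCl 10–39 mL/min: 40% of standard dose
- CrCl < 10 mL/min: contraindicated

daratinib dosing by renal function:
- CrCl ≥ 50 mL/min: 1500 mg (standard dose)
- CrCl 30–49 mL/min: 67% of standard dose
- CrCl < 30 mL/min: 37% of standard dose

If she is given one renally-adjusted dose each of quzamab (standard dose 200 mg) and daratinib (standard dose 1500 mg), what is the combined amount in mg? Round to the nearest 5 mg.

SCr = 107 / 88.4 = 1.21 mg/dL
CrCl = (140 − 83) × 46.3 / (72 × 1.21) × 0.85 = 2639.1 / 87.12 × 0.85 ≈ 25.7 mL/min
CrCl ≈ 26 mL/min.
quzamab: 10–39 mL/min → 40% of 200 mg = 80 mg.
daratinib: < 30 mL/min → 37% of 1500 mg = 555 mg.
Total = 80 + 555 = 635 mg.

635 mg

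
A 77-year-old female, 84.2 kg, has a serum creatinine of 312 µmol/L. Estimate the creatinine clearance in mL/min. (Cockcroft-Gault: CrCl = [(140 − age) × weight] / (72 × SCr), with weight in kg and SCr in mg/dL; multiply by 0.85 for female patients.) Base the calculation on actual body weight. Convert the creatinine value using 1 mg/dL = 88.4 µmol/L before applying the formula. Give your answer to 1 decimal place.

SCr = 312 / 88.4 = 3.529 mg/dL
CrCl = (140 − 77) × 84.2 / (72 × 3.529) × 0.85 = 5304.6 / 254.09 × 0.85 ≈ 17.7 mL/min

17.7 mL/min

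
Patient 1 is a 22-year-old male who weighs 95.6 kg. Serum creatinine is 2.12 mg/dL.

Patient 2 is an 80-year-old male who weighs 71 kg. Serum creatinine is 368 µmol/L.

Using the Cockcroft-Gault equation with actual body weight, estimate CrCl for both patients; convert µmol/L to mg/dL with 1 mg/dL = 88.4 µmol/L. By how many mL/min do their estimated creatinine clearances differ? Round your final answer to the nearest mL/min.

Patient 1: CrCl = (140 − 22) × 95.6 / (72 × 2.12) = 11280.8 / 152.64 ≈ 73.9 mL/min
Patient 2: SCr = 368 / 88.4 = 4.163 mg/dL
Patient 2: CrCl = (140 − 80) × 71 / (72 × 4.163) = 4260.0 / 299.74 ≈ 14.2 mL/min
|73.9 − 14.2| = 59.7 mL/min

60 mL/min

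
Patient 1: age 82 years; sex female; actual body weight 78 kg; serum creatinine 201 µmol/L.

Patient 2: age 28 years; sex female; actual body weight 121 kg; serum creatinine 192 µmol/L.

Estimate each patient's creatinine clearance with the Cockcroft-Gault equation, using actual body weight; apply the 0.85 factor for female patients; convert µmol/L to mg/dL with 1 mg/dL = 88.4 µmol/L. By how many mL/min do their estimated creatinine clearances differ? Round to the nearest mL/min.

50 mL/min

Patient 1: SCr = 201 / 88.4 = 2.274 mg/dL
Patient 1: CrCl = (140 − 82) × 78 / (72 × 2.274) × 0.85 = 4524.0 / 163.73 × 0.85 ≈ 23.5 mL/min
Patient 2: SCr = 192 / 88.4 = 2.172 mg/dL
Patient 2: CrCl = (140 − 28) × 121 / (72 × 2.172) × 0.85 = 13552.0 / 156.38 × 0.85 ≈ 73.7 mL/min
|23.5 − 73.7| = 50.2 mL/min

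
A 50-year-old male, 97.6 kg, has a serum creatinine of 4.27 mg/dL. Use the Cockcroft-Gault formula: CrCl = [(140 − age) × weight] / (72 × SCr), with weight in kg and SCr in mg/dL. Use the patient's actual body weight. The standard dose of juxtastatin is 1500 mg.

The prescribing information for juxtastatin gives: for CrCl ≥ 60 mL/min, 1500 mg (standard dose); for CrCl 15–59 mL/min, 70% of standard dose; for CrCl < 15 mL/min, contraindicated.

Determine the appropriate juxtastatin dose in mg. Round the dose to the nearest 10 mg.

CrCl = (140 − 50) × 97.6 / (72 × 4.27) = 8784.0 / 307.44 ≈ 28.6 mL/min
CrCl ≈ 29 mL/min → bracket 15–59 mL/min.
70% of 1500 mg = 1050 mg

1050 mg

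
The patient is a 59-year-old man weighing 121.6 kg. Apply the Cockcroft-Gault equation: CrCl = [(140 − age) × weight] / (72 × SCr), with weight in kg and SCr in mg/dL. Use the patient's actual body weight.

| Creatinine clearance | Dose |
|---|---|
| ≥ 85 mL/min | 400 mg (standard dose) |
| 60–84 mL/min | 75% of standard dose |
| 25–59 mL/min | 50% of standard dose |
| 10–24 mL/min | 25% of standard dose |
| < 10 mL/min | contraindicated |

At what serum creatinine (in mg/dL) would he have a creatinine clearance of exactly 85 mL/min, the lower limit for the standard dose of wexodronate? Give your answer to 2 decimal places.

1.61 mg/dL

Standard dose requires CrCl ≥ 85 mL/min.
Set (140 − 59) × 121.6 / (72 × SCr) = 85
SCr = (140 − 59) × 121.6 / (72 × 85) = 1.609 mg/dL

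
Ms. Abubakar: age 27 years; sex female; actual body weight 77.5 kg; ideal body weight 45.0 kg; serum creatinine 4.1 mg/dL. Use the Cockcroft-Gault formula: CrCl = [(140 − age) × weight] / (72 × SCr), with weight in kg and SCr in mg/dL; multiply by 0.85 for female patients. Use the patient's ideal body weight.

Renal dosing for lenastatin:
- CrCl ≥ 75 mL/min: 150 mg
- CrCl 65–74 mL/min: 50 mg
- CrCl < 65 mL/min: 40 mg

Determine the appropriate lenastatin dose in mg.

40 mg

CrCl = (140 − 27) × 45 / (72 × 4.1) × 0.85 = 5085.0 / 295.20 × 0.85 ≈ 14.6 mL/min
CrCl ≈ 15 mL/min → bracket < 65 mL/min.
Dose for this bracket: 40 mg.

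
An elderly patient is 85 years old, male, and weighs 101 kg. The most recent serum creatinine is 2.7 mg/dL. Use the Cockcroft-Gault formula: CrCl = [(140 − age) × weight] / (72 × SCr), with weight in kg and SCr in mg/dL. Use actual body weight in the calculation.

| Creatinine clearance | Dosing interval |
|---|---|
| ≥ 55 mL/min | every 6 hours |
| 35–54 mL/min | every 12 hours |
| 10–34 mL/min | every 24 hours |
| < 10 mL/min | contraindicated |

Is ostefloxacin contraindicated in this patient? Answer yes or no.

CrCl = (140 − 85) × 101 / (72 × 2.7) = 5555.0 / 194.40 ≈ 28.6 mL/min
CrCl ≈ 29 mL/min, which is ≥ 10 mL/min.

no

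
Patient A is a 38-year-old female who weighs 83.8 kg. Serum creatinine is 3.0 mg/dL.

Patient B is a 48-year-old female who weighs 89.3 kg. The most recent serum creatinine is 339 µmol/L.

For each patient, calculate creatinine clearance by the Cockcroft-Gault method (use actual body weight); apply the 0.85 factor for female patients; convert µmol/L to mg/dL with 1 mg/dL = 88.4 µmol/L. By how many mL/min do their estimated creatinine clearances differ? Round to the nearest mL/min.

8 mL/min

Patient A: CrCl = (140 − 38) × 83.8 / (72 × 3) × 0.85 = 8547.6 / 216.00 × 0.85 ≈ 33.6 mL/min
Patient B: SCr = 339 / 88.4 = 3.835 mg/dL
Patient B: CrCl = (140 − 48) × 89.3 / (72 × 3.835) × 0.85 = 8215.6 / 276.12 × 0.85 ≈ 25.3 mL/min
|33.6 − 25.3| = 8.3 mL/min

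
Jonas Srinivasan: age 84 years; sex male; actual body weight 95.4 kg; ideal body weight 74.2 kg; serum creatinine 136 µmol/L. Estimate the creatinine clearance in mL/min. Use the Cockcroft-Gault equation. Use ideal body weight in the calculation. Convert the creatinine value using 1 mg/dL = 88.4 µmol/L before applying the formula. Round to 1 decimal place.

SCr = 136 / 88.4 = 1.538 mg/dL
CrCl = (140 − 84) × 74.2 / (72 × 1.538) = 4155.2 / 110.74 ≈ 37.5 mL/min

37.5 mL/min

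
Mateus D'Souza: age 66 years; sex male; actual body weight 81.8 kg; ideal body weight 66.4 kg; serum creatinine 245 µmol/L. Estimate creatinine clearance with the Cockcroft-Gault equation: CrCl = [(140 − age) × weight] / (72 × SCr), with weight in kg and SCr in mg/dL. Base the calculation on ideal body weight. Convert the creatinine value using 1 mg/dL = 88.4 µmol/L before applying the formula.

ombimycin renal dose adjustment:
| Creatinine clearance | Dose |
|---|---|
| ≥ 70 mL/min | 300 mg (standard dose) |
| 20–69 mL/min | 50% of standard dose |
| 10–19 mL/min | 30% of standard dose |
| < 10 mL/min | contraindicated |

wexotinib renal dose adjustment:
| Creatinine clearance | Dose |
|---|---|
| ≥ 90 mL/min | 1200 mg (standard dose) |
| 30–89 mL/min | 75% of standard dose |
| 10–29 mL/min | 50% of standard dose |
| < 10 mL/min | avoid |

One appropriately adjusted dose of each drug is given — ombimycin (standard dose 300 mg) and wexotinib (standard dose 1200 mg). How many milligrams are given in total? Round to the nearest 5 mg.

SCr = 245 / 88.4 = 2.771 mg/dL
CrCl = (140 − 66) × 66.4 / (72 × 2.771) = 4913.6 / 199.51 ≈ 24.6 mL/min
CrCl ≈ 25 mL/min.
ombimycin: 20–69 mL/min → 50% of 300 mg = 150 mg.
wexotinib: 10–29 mL/min → 50% of 1200 mg = 600 mg.
Total = 150 + 600 = 750 mg.

750 mg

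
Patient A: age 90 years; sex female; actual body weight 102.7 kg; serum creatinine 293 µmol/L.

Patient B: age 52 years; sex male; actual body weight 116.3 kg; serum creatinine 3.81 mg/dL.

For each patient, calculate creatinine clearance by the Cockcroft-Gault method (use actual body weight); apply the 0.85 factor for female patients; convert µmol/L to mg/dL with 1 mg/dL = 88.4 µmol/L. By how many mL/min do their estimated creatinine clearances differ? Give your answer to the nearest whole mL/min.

19 mL/min

Patient A: SCr = 293 / 88.4 = 3.314 mg/dL
Patient A: CrCl = (140 − 90) × 102.7 / (72 × 3.314) × 0.85 = 5135.0 / 238.61 × 0.85 ≈ 18.3 mL/min
Patient B: CrCl = (140 − 52) × 116.3 / (72 × 3.81) = 10234.4 / 274.32 ≈ 37.3 mL/min
|18.3 − 37.3| = 19.0 mL/min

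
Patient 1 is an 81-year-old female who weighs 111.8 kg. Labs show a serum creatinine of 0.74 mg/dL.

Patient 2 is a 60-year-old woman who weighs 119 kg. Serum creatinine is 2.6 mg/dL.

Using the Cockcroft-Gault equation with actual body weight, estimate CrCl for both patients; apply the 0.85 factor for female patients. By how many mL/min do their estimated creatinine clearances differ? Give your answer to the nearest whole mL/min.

62 mL/min

Patient 1: CrCl = (140 − 81) × 111.8 / (72 × 0.74) × 0.85 = 6596.2 / 53.28 × 0.85 ≈ 105.2 mL/min
Patient 2: CrCl = (140 − 60) × 119 / (72 × 2.6) × 0.85 = 9520.0 / 187.20 × 0.85 ≈ 43.2 mL/min
|105.2 − 43.2| = 62.0 mL/min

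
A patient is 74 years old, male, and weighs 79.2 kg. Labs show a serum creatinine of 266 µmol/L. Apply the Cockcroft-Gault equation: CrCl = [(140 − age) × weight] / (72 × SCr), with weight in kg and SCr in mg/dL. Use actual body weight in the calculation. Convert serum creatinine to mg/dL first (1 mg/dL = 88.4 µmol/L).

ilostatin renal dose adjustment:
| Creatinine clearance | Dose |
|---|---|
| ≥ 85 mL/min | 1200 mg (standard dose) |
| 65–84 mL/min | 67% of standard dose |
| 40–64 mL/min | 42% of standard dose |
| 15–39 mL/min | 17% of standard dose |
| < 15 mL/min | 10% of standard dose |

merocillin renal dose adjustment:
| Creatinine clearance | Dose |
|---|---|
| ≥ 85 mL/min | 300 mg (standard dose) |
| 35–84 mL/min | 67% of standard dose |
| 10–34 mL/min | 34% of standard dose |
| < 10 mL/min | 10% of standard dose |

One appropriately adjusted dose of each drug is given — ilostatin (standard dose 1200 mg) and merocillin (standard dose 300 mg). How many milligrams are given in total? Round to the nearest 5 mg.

SCr = 266 / 88.4 = 3.009 mg/dL
CrCl = (140 − 74) × 79.2 / (72 × 3.009) = 5227.2 / 216.65 ≈ 24.1 mL/min
CrCl ≈ 24 mL/min.
ilostatin: 15–39 mL/min → 17% of 1200 mg = 204 mg.
merocillin: 10–34 mL/min → 34% of 300 mg = 102 mg.
Total = 204 + 102 = 306 mg.

305 mg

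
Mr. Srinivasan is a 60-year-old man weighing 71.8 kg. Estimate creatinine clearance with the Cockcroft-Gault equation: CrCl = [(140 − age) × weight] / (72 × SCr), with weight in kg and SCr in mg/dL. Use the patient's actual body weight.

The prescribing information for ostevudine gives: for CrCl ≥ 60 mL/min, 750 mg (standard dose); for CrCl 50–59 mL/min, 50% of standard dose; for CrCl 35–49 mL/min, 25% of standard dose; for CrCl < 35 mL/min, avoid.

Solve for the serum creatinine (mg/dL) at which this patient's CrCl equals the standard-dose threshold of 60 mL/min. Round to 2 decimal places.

1.33 mg/dL

Standard dose requires CrCl ≥ 60 mL/min.
Set (140 − 60) × 71.8 / (72 × SCr) = 60
SCr = (140 − 60) × 71.8 / (72 × 60) = 1.330 mg/dL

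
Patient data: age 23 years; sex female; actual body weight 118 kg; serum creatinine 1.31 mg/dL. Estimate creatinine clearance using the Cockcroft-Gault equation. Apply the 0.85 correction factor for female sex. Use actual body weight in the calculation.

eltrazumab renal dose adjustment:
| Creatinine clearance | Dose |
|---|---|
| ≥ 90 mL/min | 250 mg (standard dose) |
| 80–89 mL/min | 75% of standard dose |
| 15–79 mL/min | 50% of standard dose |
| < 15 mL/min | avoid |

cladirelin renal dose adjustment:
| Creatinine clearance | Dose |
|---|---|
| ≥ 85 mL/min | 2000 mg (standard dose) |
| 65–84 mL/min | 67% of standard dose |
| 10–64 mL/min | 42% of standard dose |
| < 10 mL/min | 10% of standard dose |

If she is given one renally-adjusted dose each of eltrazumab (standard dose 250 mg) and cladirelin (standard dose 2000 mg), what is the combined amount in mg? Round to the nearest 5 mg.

CrCl = (140 − 23) × 118 / (72 × 1.31) × 0.85 = 13806.0 / 94.32 × 0.85 ≈ 124.4 mL/min
CrCl ≈ 124 mL/min.
eltrazumab: ≥ 90 mL/min → 100% of 250 mg = 250 mg.
cladirelin: ≥ 85 mL/min → 100% of 2000 mg = 2000 mg.
Total = 250 + 2000 = 2250 mg.

2250 mg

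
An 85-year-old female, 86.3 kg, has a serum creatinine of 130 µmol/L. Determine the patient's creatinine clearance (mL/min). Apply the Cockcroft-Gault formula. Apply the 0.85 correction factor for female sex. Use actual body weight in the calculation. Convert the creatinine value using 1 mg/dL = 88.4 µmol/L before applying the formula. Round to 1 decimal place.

SCr = 130 / 88.4 = 1.471 mg/dL
CrCl = (140 − 85) × 86.3 / (72 × 1.471) × 0.85 = 4746.5 / 105.91 × 0.85 ≈ 38.1 mL/min

38.1 mL/min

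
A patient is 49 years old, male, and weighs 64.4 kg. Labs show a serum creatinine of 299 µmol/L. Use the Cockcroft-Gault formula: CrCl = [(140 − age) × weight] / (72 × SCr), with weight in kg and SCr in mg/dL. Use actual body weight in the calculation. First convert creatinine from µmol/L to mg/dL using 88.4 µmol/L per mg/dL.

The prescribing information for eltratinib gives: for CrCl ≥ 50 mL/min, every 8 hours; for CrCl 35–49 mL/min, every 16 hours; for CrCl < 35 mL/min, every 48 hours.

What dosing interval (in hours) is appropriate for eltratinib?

every 48 hours

SCr = 299 / 88.4 = 3.382 mg/dL
CrCl = (140 − 49) × 64.4 / (72 × 3.382) = 5860.4 / 243.50 ≈ 24.1 mL/min
CrCl ≈ 24 mL/min → bracket < 35 mL/min → every 48 hours.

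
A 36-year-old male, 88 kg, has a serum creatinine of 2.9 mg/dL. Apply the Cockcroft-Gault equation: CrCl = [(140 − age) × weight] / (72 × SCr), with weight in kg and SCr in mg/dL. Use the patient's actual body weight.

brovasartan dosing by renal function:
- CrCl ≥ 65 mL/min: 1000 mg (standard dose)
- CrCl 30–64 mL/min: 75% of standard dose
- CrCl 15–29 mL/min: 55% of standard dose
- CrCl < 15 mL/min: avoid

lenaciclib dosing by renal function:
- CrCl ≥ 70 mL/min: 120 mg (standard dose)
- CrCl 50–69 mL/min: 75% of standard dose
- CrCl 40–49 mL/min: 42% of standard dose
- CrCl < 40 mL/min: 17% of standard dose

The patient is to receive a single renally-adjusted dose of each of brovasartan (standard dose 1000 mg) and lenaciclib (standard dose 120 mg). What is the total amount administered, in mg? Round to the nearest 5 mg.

CrCl = (140 − 36) × 88 / (72 × 2.9) = 9152.0 / 208.80 ≈ 43.8 mL/min
CrCl ≈ 44 mL/min.
brovasartan: 30–64 mL/min → 75% of 1000 mg = 750 mg.
lenaciclib: 40–49 mL/min → 42% of 120 mg = 50.4 mg.
Total = 750 + 50.4 = 800.4 mg.

800 mg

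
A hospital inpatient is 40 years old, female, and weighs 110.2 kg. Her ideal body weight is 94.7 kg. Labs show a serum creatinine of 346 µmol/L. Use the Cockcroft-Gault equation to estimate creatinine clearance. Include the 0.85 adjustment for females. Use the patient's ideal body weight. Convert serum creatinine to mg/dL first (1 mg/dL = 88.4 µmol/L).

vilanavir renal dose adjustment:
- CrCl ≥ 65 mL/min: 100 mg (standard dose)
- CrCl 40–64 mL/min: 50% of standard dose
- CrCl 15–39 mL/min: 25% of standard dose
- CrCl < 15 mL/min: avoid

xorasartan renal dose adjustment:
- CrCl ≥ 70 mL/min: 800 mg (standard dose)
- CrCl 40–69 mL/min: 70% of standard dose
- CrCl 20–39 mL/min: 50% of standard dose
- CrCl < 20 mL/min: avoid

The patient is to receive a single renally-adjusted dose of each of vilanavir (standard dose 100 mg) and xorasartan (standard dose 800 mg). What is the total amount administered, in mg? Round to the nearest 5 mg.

425 mg

SCr = 346 / 88.4 = 3.914 mg/dL
CrCl = (140 − 40) × 94.7 / (72 × 3.914) × 0.85 = 9470.0 / 281.81 × 0.85 ≈ 28.6 mL/min
CrCl ≈ 29 mL/min.
vilanavir: 15–39 mL/min → 25% of 100 mg = 25 mg.
xorasartan: 20–39 mL/min → 50% of 800 mg = 400 mg.
Total = 25 + 400 = 425 mg.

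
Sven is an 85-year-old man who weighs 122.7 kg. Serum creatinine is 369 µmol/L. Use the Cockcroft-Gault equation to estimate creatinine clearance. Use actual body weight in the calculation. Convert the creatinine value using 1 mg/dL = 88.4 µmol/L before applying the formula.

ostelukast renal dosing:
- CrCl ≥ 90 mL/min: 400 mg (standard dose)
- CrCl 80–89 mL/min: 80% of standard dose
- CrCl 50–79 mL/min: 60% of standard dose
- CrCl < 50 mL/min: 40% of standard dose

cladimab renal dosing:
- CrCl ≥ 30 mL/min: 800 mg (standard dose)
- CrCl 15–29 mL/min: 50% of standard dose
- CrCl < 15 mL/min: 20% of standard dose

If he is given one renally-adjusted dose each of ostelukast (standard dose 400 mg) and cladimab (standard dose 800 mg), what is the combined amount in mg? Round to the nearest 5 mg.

560 mg

SCr = 369 / 88.4 = 4.174 mg/dL
CrCl = (140 − 85) × 122.7 / (72 × 4.174) = 6748.5 / 300.53 ≈ 22.5 mL/min
CrCl ≈ 22 mL/min.
ostelukast: < 50 mL/min → 40% of 400 mg = 160 mg.
cladimab: 15–29 mL/min → 50% of 800 mg = 400 mg.
Total = 160 + 400 = 560 mg.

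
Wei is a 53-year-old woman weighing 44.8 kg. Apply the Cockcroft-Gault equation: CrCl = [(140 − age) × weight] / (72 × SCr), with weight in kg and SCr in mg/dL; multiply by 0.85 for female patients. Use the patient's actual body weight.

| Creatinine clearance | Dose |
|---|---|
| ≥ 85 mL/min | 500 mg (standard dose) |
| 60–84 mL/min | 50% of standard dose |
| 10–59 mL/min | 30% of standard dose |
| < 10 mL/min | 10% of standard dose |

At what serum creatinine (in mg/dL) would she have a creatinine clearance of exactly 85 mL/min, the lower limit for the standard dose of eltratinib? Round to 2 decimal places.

Standard dose requires CrCl ≥ 85 mL/min.
Set (140 − 53) × 44.8 × 0.85 / (72 × SCr) = 85
SCr = (140 − 53) × 44.8 × 0.85 / (72 × 85) = 0.541 mg/dL

0.54 mg/dL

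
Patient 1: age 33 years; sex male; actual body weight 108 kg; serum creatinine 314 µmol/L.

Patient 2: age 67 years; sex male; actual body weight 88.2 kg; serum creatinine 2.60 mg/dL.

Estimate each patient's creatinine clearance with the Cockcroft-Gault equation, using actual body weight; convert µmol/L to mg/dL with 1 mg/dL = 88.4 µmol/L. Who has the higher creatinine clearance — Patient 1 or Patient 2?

Patient 1: SCr = 314 / 88.4 = 3.552 mg/dL
Patient 1: CrCl = (140 − 33) × 108 / (72 × 3.552) = 11556.0 / 255.74 ≈ 45.2 mL/min
Patient 2: CrCl = (140 − 67) × 88.2 / (72 × 2.6) = 6438.6 / 187.20 ≈ 34.4 mL/min
45.2 vs 34.4 mL/min → Patient 1 is higher.

Patient 1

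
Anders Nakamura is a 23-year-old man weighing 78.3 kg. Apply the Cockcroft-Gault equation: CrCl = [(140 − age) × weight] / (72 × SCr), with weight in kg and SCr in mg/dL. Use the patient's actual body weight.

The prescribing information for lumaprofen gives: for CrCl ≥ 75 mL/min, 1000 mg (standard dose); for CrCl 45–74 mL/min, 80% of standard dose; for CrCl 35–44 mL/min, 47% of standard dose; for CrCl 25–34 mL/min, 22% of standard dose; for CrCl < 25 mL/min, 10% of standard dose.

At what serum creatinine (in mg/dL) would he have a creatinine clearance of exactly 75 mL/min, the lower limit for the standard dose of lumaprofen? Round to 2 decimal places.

Standard dose requires CrCl ≥ 75 mL/min.
Set (140 − 23) × 78.3 / (72 × SCr) = 75
SCr = (140 − 23) × 78.3 / (72 × 75) = 1.697 mg/dL

1.70 mg/dL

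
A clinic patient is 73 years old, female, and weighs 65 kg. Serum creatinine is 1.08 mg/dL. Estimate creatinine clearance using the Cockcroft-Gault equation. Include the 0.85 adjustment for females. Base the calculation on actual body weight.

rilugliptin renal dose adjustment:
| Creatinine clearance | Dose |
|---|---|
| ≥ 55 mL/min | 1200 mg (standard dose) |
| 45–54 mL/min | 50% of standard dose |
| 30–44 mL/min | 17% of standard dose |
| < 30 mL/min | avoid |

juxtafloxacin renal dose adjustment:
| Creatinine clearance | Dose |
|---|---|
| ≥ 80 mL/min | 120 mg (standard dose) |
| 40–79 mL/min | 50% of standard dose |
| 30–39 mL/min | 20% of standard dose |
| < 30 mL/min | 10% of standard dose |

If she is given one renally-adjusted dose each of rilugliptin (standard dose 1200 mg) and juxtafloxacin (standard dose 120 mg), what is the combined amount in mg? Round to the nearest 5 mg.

CrCl = (140 − 73) × 65 / (72 × 1.08) × 0.85 = 4355.0 / 77.76 × 0.85 ≈ 47.6 mL/min
CrCl ≈ 48 mL/min.
rilugliptin: 45–54 mL/min → 50% of 1200 mg = 600 mg.
juxtafloxacin: 40–79 mL/min → 50% of 120 mg = 60 mg.
Total = 600 + 60 = 660 mg.

660 mg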